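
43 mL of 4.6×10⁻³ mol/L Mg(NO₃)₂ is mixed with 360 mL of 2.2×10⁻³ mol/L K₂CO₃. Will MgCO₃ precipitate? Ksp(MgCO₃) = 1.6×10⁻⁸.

Yes

The combined volume is 403 mL.
[Mg²⁺] = (4.6×10⁻³)(43)/403 = 4.9×10⁻⁴ mol/L
[CO₃²⁻] = (2.2×10⁻³)(360)/403 = 2.0×10⁻³ mol/L
Q = [Mg²⁺][CO₃²⁻] = 9.6×10⁻⁷
Because Q > Ksp (9.6×10⁻⁷ vs 1.6×10⁻⁸), a precipitate of MgCO₃ forms.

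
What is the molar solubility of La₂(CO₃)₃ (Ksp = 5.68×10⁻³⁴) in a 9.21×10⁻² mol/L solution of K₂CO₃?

La₂(CO₃)₃(s) ⇌ 2 La³⁺(aq) + 3 CO₃²⁻(aq)
Let s be the solubility of La₂(CO₃)₃ here. The common ion gives [CO₃²⁻] ≈ 9.21×10⁻² mol/L, and [La³⁺] = 2s.
Ksp = [La³⁺]^2[CO₃²⁻]^3 = (2s)^2(9.21×10⁻²)^3
(2s)^2 = 5.68×10⁻³⁴ / (9.21×10⁻²)^3 = 7.27×10⁻³¹
s = 4.26×10⁻¹⁶ mol/L

4.26×10⁻¹⁶ M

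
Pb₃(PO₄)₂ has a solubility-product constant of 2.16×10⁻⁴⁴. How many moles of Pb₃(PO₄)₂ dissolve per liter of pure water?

Pb₃(PO₄)₂(s) ⇌ 3 Pb²⁺(aq) + 2 PO₄³⁻(aq)
With molar solubility s: [Pb²⁺] = 3s, [PO₄³⁻] = 2s.
Ksp = [Pb²⁺]^3[PO₄³⁻]^2 = (3s)^3 · (2s)^2 = 108s^5
108s^5 = 2.16×10⁻⁴⁴  ⇒  s^5 = 2.00×10⁻⁴⁶
s = 7.25×10⁻¹⁰ mol L⁻¹

7.25×10⁻¹⁰ M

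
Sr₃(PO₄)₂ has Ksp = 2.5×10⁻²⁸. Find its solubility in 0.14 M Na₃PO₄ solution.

Sr₃(PO₄)₂(s) ⇌ 3 Sr²⁺(aq) + 2 PO₄³⁻(aq)
The solution already contains PO₄³⁻ at 0.14 M. Let s be the molar solubility of Sr₃(PO₄)₂.
[PO₄³⁻] ≈ 0.14 M (common ion dominates); [Sr²⁺] = 3s.
Ksp = [Sr²⁺]^3[PO₄³⁻]^2 = (3s)^3(0.14)^2
(3s)^3 = 2.5×10⁻²⁸ / (0.14)^2 = 1.3×10⁻²⁶
s = 7.8×10⁻¹⁰ M

7.8×10⁻¹⁰ M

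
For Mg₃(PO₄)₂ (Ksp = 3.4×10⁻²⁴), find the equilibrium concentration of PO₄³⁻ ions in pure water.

1.6×10⁻⁵ M

Mg₃(PO₄)₂(s) ⇌ 3 Mg²⁺(aq) + 2 PO₄³⁻(aq)
Let s be the molar solubility. Then [Mg²⁺] = 3s and [PO₄³⁻] = 2s.
Ksp = [Mg²⁺]^3[PO₄³⁻]^2 = (3s)^3 · (2s)^2 = 108s^5 = 3.4×10⁻²⁴
s = 7.9×10⁻⁶ mol L⁻¹
[PO₄³⁻] = 2s = 1.6×10⁻⁵ mol L⁻¹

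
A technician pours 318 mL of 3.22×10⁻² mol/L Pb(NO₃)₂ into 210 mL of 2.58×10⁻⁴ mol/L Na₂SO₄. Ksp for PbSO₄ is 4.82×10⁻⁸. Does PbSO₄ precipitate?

Yes

The combined volume is 528 mL.
[Pb²⁺] = (3.22×10⁻²)(318)/528 = 1.94×10⁻² mol/L
[SO₄²⁻] = (2.58×10⁻⁴)(210)/528 = 1.03×10⁻⁴ mol/L
Q = [Pb²⁺][SO₄²⁻] = 1.99×10⁻⁶
Q = 1.99×10⁻⁶ > Ksp = 4.82×10⁻⁸, so the solution is supersaturated and PbSO₄ precipitates.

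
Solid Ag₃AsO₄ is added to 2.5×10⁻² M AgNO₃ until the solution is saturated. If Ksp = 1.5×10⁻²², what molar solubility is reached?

Ag₃AsO₄(s) ⇌ 3 Ag⁺(aq) + AsO₄³⁻(aq)
The solution already contains Ag⁺ at 2.5×10⁻² M. Let s be the molar solubility of Ag₃AsO₄.
[Ag⁺] ≈ 2.5×10⁻² M (common ion dominates); [AsO₄³⁻] = s.
Ksp = [Ag⁺]^3[AsO₄³⁻] = (2.5×10⁻²)^3s
s = 1.5×10⁻²² / (2.5×10⁻²)^3 = 9.6×10⁻¹⁸
s = 9.6×10⁻¹⁸ M

9.6×10⁻¹⁸ M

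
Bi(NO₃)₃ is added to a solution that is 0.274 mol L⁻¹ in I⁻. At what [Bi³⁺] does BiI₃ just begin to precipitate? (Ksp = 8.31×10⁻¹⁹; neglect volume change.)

4.04×10⁻¹⁷ M

A salt starts to precipitate once the ion product Q reaches its Ksp.
BiI₃(s) ⇌ Bi³⁺(aq) + 3 I⁻(aq)
Ksp = [Bi³⁺][I⁻]^3 = [Bi³⁺](0.274)^3
[Bi³⁺] = 8.31×10⁻¹⁹ / (0.274)^3 = 4.04×10⁻¹⁷
[Bi³⁺] = 4.04×10⁻¹⁷ mol L⁻¹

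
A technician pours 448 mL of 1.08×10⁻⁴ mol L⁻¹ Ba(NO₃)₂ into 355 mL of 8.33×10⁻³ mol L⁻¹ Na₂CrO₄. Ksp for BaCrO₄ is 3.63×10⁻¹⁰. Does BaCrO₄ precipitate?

Yes

The combined volume is 803 mL.
[Ba²⁺] = (1.08×10⁻⁴)(448)/803 = 6.03×10⁻⁵ mol L⁻¹
[CrO₄²⁻] = (8.33×10⁻³)(355)/803 = 3.68×10⁻³ mol L⁻¹
Q = [Ba²⁺][CrO₄²⁻] = 2.22×10⁻⁷
Because Q > Ksp (2.22×10⁻⁷ vs 3.63×10⁻¹⁰), a precipitate of BaCrO₄ forms.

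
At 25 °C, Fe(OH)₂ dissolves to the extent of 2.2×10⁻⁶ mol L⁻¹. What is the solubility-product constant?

Ksp = 4.3×10⁻¹⁷

Fe(OH)₂(s) ⇌ Fe²⁺(aq) + 2 OH⁻(aq)
Call the molar solubility s, so that [Fe²⁺] = s and [OH⁻] = 2s.
Ksp = [Fe²⁺][OH⁻]^2 = s · (2s)^2 = 4s^3
Ksp = 4 × (2.2×10⁻⁶)^3 = 4.3×10⁻¹⁷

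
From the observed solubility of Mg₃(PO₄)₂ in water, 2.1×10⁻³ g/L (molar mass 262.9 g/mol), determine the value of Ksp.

Ksp = 3.5×10⁻²⁴

Convert to molarity: s = 2.1×10⁻³ / 262.9 = 7.988×10⁻⁶ mol/L
Mg₃(PO₄)₂(s) ⇌ 3 Mg²⁺(aq) + 2 PO₄³⁻(aq)
For each mole of Mg₃(PO₄)₂ that dissolves per liter, [Mg²⁺] = 3s and [PO₄³⁻] = 2s; let s denote this solubility.
Ksp = [Mg²⁺]^3[PO₄³⁻]^2 = (3s)^3 · (2s)^2 = 108s^5
Ksp = 108 × (7.988×10⁻⁶)^5 = 3.5×10⁻²⁴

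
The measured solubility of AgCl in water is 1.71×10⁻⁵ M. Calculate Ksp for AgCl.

Ksp = 2.92×10⁻¹⁰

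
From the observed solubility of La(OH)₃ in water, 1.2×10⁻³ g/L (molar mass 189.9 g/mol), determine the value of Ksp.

Convert to molarity: s = 1.2×10⁻³ / 189.9 = 6.319×10⁻⁶ mol/L
La(OH)₃(s) ⇌ La³⁺(aq) + 3 OH⁻(aq)
Let s be the molar solubility. Then [La³⁺] = s and [OH⁻] = 3s.
Ksp = [La³⁺][OH⁻]^3 = s · (3s)^3 = 27s^4
Ksp = 27 × (6.319×10⁻⁶)^4 = 4.3×10⁻²⁰

Ksp = 4.3×10⁻²⁰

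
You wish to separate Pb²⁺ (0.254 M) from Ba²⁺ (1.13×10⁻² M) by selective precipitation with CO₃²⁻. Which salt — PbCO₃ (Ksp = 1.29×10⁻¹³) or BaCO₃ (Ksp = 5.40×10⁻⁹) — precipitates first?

Precipitation of each salt begins when its ion product equals Ksp.
For PbCO₃: [CO₃²⁻] = (Ksp/[Pb²⁺]) = 5.08×10⁻¹³ M
For BaCO₃: [CO₃²⁻] = (Ksp/[Ba²⁺]) = 4.78×10⁻⁷ M
PbCO₃ requires the lower [CO₃²⁻], so it precipitates first.

PbCO₃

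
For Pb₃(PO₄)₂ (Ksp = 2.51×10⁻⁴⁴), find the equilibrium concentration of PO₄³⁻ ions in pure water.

1.49×10⁻⁹ M

Pb₃(PO₄)₂(s) ⇌ 3 Pb²⁺(aq) + 2 PO₄³⁻(aq)
Let s be the molar solubility. Then [Pb²⁺] = 3s and [PO₄³⁻] = 2s.
Ksp = [Pb²⁺]^3[PO₄³⁻]^2 = (3s)^3 · (2s)^2 = 108s^5 = 2.51×10⁻⁴⁴
s = 7.47×10⁻¹⁰ mol/L
[PO₄³⁻] = 2s = 1.49×10⁻⁹ mol/L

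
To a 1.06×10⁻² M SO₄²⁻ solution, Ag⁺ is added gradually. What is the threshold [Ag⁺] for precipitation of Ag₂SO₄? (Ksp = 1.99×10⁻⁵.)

4.33×10⁻² M

The threshold for precipitation is Q = Ksp.
Ag₂SO₄(s) ⇌ 2 Ag⁺(aq) + SO₄²⁻(aq)
Ksp = [Ag⁺]^2[SO₄²⁻] = [Ag⁺]^2(1.06×10⁻²)
[Ag⁺]^2 = 1.99×10⁻⁵ / (1.06×10⁻²) = 1.88×10⁻³
[Ag⁺] = 4.33×10⁻² M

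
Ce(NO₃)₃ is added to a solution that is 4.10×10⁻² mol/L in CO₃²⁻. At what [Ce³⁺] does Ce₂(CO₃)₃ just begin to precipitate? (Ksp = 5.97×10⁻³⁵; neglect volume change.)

A salt starts to precipitate once the ion product Q reaches its Ksp.
Ce₂(CO₃)₃(s) ⇌ 2 Ce³⁺(aq) + 3 CO₃²⁻(aq)
Ksp = [Ce³⁺]^2[CO₃²⁻]^3 = [Ce³⁺]^2(4.10×10⁻²)^3
[Ce³⁺]^2 = 5.97×10⁻³⁵ / (4.10×10⁻²)^3 = 8.66×10⁻³¹
[Ce³⁺] = 9.31×10⁻¹⁶ mol/L

9.31×10⁻¹⁶ M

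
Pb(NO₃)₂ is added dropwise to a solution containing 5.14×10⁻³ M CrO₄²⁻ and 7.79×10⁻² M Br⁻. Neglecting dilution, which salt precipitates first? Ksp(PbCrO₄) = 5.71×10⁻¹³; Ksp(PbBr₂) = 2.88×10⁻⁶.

PbCrO₄

The threshold for precipitation is Q = Ksp.
For PbCrO₄: [Pb²⁺] = (Ksp/[CrO₄²⁻]) = 1.11×10⁻¹⁰ M
For PbBr₂: [Pb²⁺] = (Ksp/[Br⁻]^2) = 4.75×10⁻⁴ M
Since PbCrO₄ needs less Pb²⁺ to reach saturation, it precipitates first.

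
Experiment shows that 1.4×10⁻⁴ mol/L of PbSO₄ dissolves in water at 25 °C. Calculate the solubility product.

Ksp = 2.0×10⁻⁸

PbSO₄(s) ⇌ Pb²⁺(aq) + SO₄²⁻(aq)
For each mole of PbSO₄ that dissolves per liter, [Pb²⁺] = s and [SO₄²⁻] = s; let s denote this solubility.
Ksp = [Pb²⁺][SO₄²⁻] = s · s = s^2
Ksp = (1.4×10⁻⁴)^2 = 2.0×10⁻⁸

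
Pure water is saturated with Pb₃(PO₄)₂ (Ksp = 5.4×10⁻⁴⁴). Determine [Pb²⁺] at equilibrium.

2.6×10⁻⁹ M

Pb₃(PO₄)₂(s) ⇌ 3 Pb²⁺(aq) + 2 PO₄³⁻(aq)
For each mole of Pb₃(PO₄)₂ that dissolves per liter, [Pb²⁺] = 3s and [PO₄³⁻] = 2s; let s denote this solubility.
Ksp = [Pb²⁺]^3[PO₄³⁻]^2 = (3s)^3 · (2s)^2 = 108s^5 = 5.4×10⁻⁴⁴
s = 8.7×10⁻¹⁰ mol L⁻¹
[Pb²⁺] = 3s = 2.6×10⁻⁹ mol L⁻¹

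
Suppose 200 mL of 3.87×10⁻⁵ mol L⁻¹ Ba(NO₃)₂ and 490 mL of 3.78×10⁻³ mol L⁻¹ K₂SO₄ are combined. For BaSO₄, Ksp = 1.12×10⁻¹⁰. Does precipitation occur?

Yes

The combined volume is 690 mL.
[Ba²⁺] = (3.87×10⁻⁵)(200)/690 = 1.12×10⁻⁵ mol L⁻¹
[SO₄²⁻] = (3.78×10⁻³)(490)/690 = 2.68×10⁻³ mol L⁻¹
Q = [Ba²⁺][SO₄²⁻] = 3.01×10⁻⁸
Because Q > Ksp (3.01×10⁻⁸ vs 1.12×10⁻¹⁰), a precipitate of BaSO₄ forms.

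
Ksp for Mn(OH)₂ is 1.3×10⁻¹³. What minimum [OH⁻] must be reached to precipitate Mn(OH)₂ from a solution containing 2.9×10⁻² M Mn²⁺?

2.1×10⁻⁶ M

The threshold for precipitation is Q = Ksp.
Mn(OH)₂(s) ⇌ Mn²⁺(aq) + 2 OH⁻(aq)
Ksp = [Mn²⁺][OH⁻]^2 = [OH⁻]^2(2.9×10⁻²)
[OH⁻]^2 = 1.3×10⁻¹³ / (2.9×10⁻²) = 4.5×10⁻¹²
[OH⁻] = 2.1×10⁻⁶ M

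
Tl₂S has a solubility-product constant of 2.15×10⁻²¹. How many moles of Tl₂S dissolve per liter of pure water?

8.13×10⁻⁸ M

Tl₂S(s) ⇌ 2 Tl⁺(aq) + S²⁻(aq)
With molar solubility s: [Tl⁺] = 2s, [S²⁻] = s.
Ksp = [Tl⁺]^2[S²⁻] = (2s)^2 · s = 4s^3
4s^3 = 2.15×10⁻²¹  ⇒  s^3 = 5.38×10⁻²²
Taking the 3rd root, s = 8.13×10⁻⁸ mol L⁻¹.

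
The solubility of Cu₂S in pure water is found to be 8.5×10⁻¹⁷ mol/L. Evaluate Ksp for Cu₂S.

Ksp = 2.5×10⁻⁴⁸

Cu₂S(s) ⇌ 2 Cu⁺(aq) + S²⁻(aq)
For each mole of Cu₂S that dissolves per liter, [Cu⁺] = 2s and [S²⁻] = s; let s denote this solubility.
Ksp = [Cu⁺]^2[S²⁻] = (2s)^2 · s = 4s^3
Ksp = 4 × (8.5×10⁻¹⁷)^3 = 2.5×10⁻⁴⁸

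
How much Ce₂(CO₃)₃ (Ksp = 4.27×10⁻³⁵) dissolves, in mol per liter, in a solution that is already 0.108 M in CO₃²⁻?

Ce₂(CO₃)₃(s) ⇌ 2 Ce³⁺(aq) + 3 CO₃²⁻(aq)
Let s be the solubility of Ce₂(CO₃)₃ here. The common ion gives [CO₃²⁻] ≈ 0.108 M, and [Ce³⁺] = 2s.
Ksp = [Ce³⁺]^2[CO₃²⁻]^3 = (2s)^2(0.108)^3
(2s)^2 = 4.27×10⁻³⁵ / (0.108)^3 = 3.39×10⁻³²
s = 9.21×10⁻¹⁷ M

9.21×10⁻¹⁷ M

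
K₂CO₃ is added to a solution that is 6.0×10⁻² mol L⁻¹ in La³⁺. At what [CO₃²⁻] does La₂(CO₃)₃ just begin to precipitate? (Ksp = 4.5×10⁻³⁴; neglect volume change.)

5.0×10⁻¹¹ M

Precipitation of each salt begins when its ion product equals Ksp.
La₂(CO₃)₃(s) ⇌ 2 La³⁺(aq) + 3 CO₃²⁻(aq)
Ksp = [La³⁺]^2[CO₃²⁻]^3 = [CO₃²⁻]^3(6.0×10⁻²)^2
[CO₃²⁻]^3 = 4.5×10⁻³⁴ / (6.0×10⁻²)^2 = 1.3×10⁻³¹
[CO₃²⁻] = 5.0×10⁻¹¹ mol L⁻¹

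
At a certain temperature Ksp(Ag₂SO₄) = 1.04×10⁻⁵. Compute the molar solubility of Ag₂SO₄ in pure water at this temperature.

Ag₂SO₄(s) ⇌ 2 Ag⁺(aq) + SO₄²⁻(aq)
Call the molar solubility s, so that [Ag⁺] = 2s and [SO₄²⁻] = s.
Ksp = [Ag⁺]^2[SO₄²⁻] = (2s)^2 · s = 4s^3
4s^3 = 1.04×10⁻⁵  ⇒  s^3 = 2.60×10⁻⁶
s = 1.38×10⁻² mol L⁻¹

1.38×10⁻² M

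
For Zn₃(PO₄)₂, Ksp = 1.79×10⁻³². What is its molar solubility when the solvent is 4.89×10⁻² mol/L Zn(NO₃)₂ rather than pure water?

Zn₃(PO₄)₂(s) ⇌ 3 Zn²⁺(aq) + 2 PO₄³⁻(aq)
Zn²⁺ is already present at 4.89×10⁻² mol/L. If s mol/L of Zn₃(PO₄)₂ dissolves, [PO₄³⁻] = 2s while [Zn²⁺] ≈ 4.89×10⁻² mol/L.
Ksp = [Zn²⁺]^3[PO₄³⁻]^2 = (4.89×10⁻²)^3(2s)^2
(2s)^2 = 1.79×10⁻³² / (4.89×10⁻²)^3 = 1.53×10⁻²⁸
s = 6.19×10⁻¹⁵ mol/L

6.19×10⁻¹⁵ M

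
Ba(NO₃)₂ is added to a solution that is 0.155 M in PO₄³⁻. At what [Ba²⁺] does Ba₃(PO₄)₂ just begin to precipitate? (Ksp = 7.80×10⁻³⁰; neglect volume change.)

The threshold for precipitation is Q = Ksp.
Ba₃(PO₄)₂(s) ⇌ 3 Ba²⁺(aq) + 2 PO₄³⁻(aq)
Ksp = [Ba²⁺]^3[PO₄³⁻]^2 = [Ba²⁺]^3(0.155)^2
[Ba²⁺]^3 = 7.80×10⁻³⁰ / (0.155)^2 = 3.25×10⁻²⁸
[Ba²⁺] = 6.87×10⁻¹⁰ M

6.87×10⁻¹⁰ M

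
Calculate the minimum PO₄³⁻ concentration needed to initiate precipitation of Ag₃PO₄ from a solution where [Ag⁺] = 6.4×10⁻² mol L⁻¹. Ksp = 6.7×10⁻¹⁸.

Precipitation begins when Q = Ksp.
Ag₃PO₄(s) ⇌ 3 Ag⁺(aq) + PO₄³⁻(aq)
Ksp = [Ag⁺]^3[PO₄³⁻] = [PO₄³⁻](6.4×10⁻²)^3
[PO₄³⁻] = 6.7×10⁻¹⁸ / (6.4×10⁻²)^3 = 2.6×10⁻¹⁴
[PO₄³⁻] = 2.6×10⁻¹⁴ mol L⁻¹

2.6×10⁻¹⁴ M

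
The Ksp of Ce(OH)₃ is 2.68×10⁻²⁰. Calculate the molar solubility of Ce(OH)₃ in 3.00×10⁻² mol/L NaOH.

9.93×10⁻¹⁶ M

Ce(OH)₃(s) ⇌ Ce³⁺(aq) + 3 OH⁻(aq)
OH⁻ is already present at 3.00×10⁻² mol/L. If s mol/L of Ce(OH)₃ dissolves, [Ce³⁺] = s while [OH⁻] ≈ 3.00×10⁻² mol/L.
Ksp = [Ce³⁺][OH⁻]^3 = s(3.00×10⁻²)^3
s = 2.68×10⁻²⁰ / (3.00×10⁻²)^3 = 9.93×10⁻¹⁶
s = 9.93×10⁻¹⁶ mol/L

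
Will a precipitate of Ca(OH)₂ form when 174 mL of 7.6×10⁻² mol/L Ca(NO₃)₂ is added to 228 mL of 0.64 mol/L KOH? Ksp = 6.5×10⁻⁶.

Yes

Total volume after mixing = 174 + 228 = 402 mL.
[Ca²⁺] = (7.6×10⁻²)(174)/402 = 3.3×10⁻² mol/L
[OH⁻] = (0.64)(228)/402 = 0.36 mol/L
Q = [Ca²⁺][OH⁻]^2 = 4.3×10⁻³
Since Q (4.3×10⁻³) exceeds Ksp (6.5×10⁻⁶), Ca(OH)₂ will precipitate.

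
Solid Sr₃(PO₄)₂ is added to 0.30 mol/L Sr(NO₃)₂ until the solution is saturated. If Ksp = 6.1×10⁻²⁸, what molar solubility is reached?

7.5×10⁻¹⁴ M

Sr₃(PO₄)₂(s) ⇌ 3 Sr²⁺(aq) + 2 PO₄³⁻(aq)
Sr²⁺ is already present at 0.30 mol/L. If s mol/L of Sr₃(PO₄)₂ dissolves, [PO₄³⁻] = 2s while [Sr²⁺] ≈ 0.30 mol/L.
Ksp = [Sr²⁺]^3[PO₄³⁻]^2 = (0.30)^3(2s)^2
(2s)^2 = 6.1×10⁻²⁸ / (0.30)^3 = 2.3×10⁻²⁶
s = 7.5×10⁻¹⁴ mol/L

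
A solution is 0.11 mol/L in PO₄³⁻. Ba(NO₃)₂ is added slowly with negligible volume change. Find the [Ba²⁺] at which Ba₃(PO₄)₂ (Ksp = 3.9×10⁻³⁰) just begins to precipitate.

Precipitation begins when Q = Ksp.
Ba₃(PO₄)₂(s) ⇌ 3 Ba²⁺(aq) + 2 PO₄³⁻(aq)
Ksp = [Ba²⁺]^3[PO₄³⁻]^2 = [Ba²⁺]^3(0.11)^2
[Ba²⁺]^3 = 3.9×10⁻³⁰ / (0.11)^2 = 3.2×10⁻²⁸
[Ba²⁺] = 6.9×10⁻¹⁰ mol/L

6.9×10⁻¹⁰ M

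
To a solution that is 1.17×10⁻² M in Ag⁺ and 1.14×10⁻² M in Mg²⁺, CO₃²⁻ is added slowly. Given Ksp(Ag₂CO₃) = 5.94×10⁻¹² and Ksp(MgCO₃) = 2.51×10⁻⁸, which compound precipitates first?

Ag₂CO₃

A salt starts to precipitate once the ion product Q reaches its Ksp.
For Ag₂CO₃: [CO₃²⁻] = (Ksp/[Ag⁺]^2) = 4.34×10⁻⁸ M
For MgCO₃: [CO₃²⁻] = (Ksp/[Mg²⁺]) = 2.20×10⁻⁶ M
The smaller threshold [CO₃²⁻] is reached first, so Ag₂CO₃ precipitates first.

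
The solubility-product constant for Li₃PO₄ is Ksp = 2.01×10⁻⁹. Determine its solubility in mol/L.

2.94×10⁻³ M

Li₃PO₄(s) ⇌ 3 Li⁺(aq) + PO₄³⁻(aq)
Let s be the molar solubility. Then [Li⁺] = 3s and [PO₄³⁻] = s.
Ksp = [Li⁺]^3[PO₄³⁻] = (3s)^3 · s = 27s^4
27s^4 = 2.01×10⁻⁹  ⇒  s^4 = 7.44×10⁻¹¹
s = 2.94×10⁻³ mol/L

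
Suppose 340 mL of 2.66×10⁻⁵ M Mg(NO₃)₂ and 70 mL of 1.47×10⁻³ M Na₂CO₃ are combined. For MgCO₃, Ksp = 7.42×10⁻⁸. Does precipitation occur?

The combined volume is 410 mL.
[Mg²⁺] = (2.66×10⁻⁵)(340)/410 = 2.21×10⁻⁵ M
[CO₃²⁻] = (1.47×10⁻³)(70)/410 = 2.51×10⁻⁴ M
Q = [Mg²⁺][CO₃²⁻] = 5.54×10⁻⁹
Q = 5.54×10⁻⁹ < Ksp = 7.42×10⁻⁸, so the solution is unsaturated and no precipitate forms.

No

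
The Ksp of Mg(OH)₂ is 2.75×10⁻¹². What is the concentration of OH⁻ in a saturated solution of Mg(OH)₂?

1.77×10⁻⁴ M

Mg(OH)₂(s) ⇌ Mg²⁺(aq) + 2 OH⁻(aq)
Call the molar solubility s, so that [Mg²⁺] = s and [OH⁻] = 2s.
Ksp = [Mg²⁺][OH⁻]^2 = s · (2s)^2 = 4s^3 = 2.75×10⁻¹²
s = 8.83×10⁻⁵ mol L⁻¹
[OH⁻] = 2s = 1.77×10⁻⁴ mol L⁻¹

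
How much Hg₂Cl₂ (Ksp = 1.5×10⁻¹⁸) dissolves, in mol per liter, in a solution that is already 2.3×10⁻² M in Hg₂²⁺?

Hg₂Cl₂(s) ⇌ Hg₂²⁺(aq) + 2 Cl⁻(aq)
Let s be the solubility of Hg₂Cl₂ here. The common ion gives [Hg₂²⁺] ≈ 2.3×10⁻² M, and [Cl⁻] = 2s.
Ksp = [Hg₂²⁺][Cl⁻]^2 = (2.3×10⁻²)(2s)^2
(2s)^2 = 1.5×10⁻¹⁸ / (2.3×10⁻²) = 6.5×10⁻¹⁷
s = 4.0×10⁻⁹ M

4.0×10⁻⁹ M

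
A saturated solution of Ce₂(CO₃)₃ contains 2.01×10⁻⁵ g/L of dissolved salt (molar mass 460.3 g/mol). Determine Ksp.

Molar solubility s = (2.01×10⁻⁵ g/L) / (460.3 g/mol) = 4.3667×10⁻⁸ mol/L
Ce₂(CO₃)₃(s) ⇌ 2 Ce³⁺(aq) + 3 CO₃²⁻(aq)
Let s be the molar solubility. Then [Ce³⁺] = 2s and [CO₃²⁻] = 3s.
Ksp = [Ce³⁺]^2[CO₃²⁻]^3 = (2s)^2 · (3s)^3 = 108s^5
Ksp = 108 × (4.3667×10⁻⁸)^5 = 1.71×10⁻³⁵

Ksp = 1.71×10⁻³⁵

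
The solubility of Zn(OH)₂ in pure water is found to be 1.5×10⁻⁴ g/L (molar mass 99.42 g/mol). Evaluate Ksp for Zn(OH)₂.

s = (1.5×10⁻⁴ g L⁻¹)/(99.42 g mol⁻¹) = 1.509×10⁻⁶ M
Zn(OH)₂(s) ⇌ Zn²⁺(aq) + 2 OH⁻(aq)
Call the molar solubility s, so that [Zn²⁺] = s and [OH⁻] = 2s.
Ksp = [Zn²⁺][OH⁻]^2 = s · (2s)^2 = 4s^3
Ksp = 4 × (1.509×10⁻⁶)^3 = 1.4×10⁻¹⁷

Ksp = 1.4×10⁻¹⁷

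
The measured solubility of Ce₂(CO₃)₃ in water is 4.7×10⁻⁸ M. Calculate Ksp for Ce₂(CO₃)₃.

Ksp = 2.5×10⁻³⁵

Ce₂(CO₃)₃(s) ⇌ 2 Ce³⁺(aq) + 3 CO₃²⁻(aq)
For each mole of Ce₂(CO₃)₃ that dissolves per liter, [Ce³⁺] = 2s and [CO₃²⁻] = 3s; let s denote this solubility.
Ksp = [Ce³⁺]^2[CO₃²⁻]^3 = (2s)^2 · (3s)^3 = 108s^5
Ksp = 108 × (4.7×10⁻⁸)^5 = 2.5×10⁻³⁵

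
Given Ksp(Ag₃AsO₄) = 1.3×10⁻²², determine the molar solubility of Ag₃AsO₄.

1.5×10⁻⁶ M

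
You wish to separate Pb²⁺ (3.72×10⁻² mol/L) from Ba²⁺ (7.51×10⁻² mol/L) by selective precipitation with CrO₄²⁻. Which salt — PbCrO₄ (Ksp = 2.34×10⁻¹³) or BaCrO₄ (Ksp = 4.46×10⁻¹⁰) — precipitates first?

Precipitation begins when Q = Ksp.
For PbCrO₄: [CrO₄²⁻] = (Ksp/[Pb²⁺]) = 6.29×10⁻¹² mol/L
For BaCrO₄: [CrO₄²⁻] = (Ksp/[Ba²⁺]) = 5.94×10⁻⁹ mol/L
Since PbCrO₄ needs less CrO₄²⁻ to reach saturation, it precipitates first.

PbCrO₄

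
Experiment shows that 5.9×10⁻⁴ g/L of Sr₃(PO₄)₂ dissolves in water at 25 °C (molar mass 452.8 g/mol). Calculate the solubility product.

Convert to molarity: s = 5.9×10⁻⁴ / 452.8 = 1.303×10⁻⁶ mol/L
Sr₃(PO₄)₂(s) ⇌ 3 Sr²⁺(aq) + 2 PO₄³⁻(aq)
If s mol/L of Sr₃(PO₄)₂ dissolves, [Sr²⁺] = 3s and [PO₄³⁻] = 2s.
Ksp = [Sr²⁺]^3[PO₄³⁻]^2 = (3s)^3 · (2s)^2 = 108s^5
Ksp = 108 × (1.303×10⁻⁶)^5 = 4.1×10⁻²⁸

Ksp = 4.1×10⁻²⁸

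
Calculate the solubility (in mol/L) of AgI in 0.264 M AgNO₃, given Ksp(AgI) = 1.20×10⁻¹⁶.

4.55×10⁻¹⁶ M

AgI(s) ⇌ Ag⁺(aq) + I⁻(aq)
The solution already contains Ag⁺ at 0.264 M. Let s be the molar solubility of AgI.
[Ag⁺] ≈ 0.264 M (common ion dominates); [I⁻] = s.
Ksp = [Ag⁺][I⁻] = (0.264)s
s = 1.20×10⁻¹⁶ / (0.264) = 4.55×10⁻¹⁶
s = 4.55×10⁻¹⁶ M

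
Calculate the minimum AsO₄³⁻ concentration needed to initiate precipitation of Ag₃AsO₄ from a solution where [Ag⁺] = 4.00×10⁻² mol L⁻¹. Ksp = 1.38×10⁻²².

2.16×10⁻¹⁸ M

The threshold for precipitation is Q = Ksp.
Ag₃AsO₄(s) ⇌ 3 Ag⁺(aq) + AsO₄³⁻(aq)
Ksp = [Ag⁺]^3[AsO₄³⁻] = [AsO₄³⁻](4.00×10⁻²)^3
[AsO₄³⁻] = 1.38×10⁻²² / (4.00×10⁻²)^3 = 2.16×10⁻¹⁸
[AsO₄³⁻] = 2.16×10⁻¹⁸ mol L⁻¹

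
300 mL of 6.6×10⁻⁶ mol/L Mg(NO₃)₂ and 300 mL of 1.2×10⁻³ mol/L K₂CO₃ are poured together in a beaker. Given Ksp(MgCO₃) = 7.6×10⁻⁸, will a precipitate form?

The combined volume is 600 mL.
[Mg²⁺] = (6.6×10⁻⁶)(300)/600 = 3.3×10⁻⁶ mol/L
[CO₃²⁻] = (1.2×10⁻³)(300)/600 = 6.0×10⁻⁴ mol/L
Q = [Mg²⁺][CO₃²⁻] = 2.0×10⁻⁹
Q = 2.0×10⁻⁹ < Ksp = 7.6×10⁻⁸, so the solution is unsaturated and no precipitate forms.

No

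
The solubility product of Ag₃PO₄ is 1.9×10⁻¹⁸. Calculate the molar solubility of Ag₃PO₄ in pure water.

Ag₃PO₄(s) ⇌ 3 Ag⁺(aq) + PO₄³⁻(aq)
If s mol/L of Ag₃PO₄ dissolves, [Ag⁺] = 3s and [PO₄³⁻] = s.
Ksp = [Ag⁺]^3[PO₄³⁻] = (3s)^3 · s = 27s^4
27s^4 = 1.9×10⁻¹⁸  ⇒  s^4 = 7.0×10⁻²⁰
Taking the 4th root, s = 1.6×10⁻⁵ M.

1.6×10⁻⁵ M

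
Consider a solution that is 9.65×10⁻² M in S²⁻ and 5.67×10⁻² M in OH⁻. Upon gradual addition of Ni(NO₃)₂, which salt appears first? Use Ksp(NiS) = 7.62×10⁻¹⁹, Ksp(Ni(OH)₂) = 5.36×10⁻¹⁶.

NiS

A salt starts to precipitate once the ion product Q reaches its Ksp.
For NiS: [Ni²⁺] = (Ksp/[S²⁻]) = 7.90×10⁻¹⁸ M
For Ni(OH)₂: [Ni²⁺] = (Ksp/[OH⁻]^2) = 1.67×10⁻¹³ M
The smaller threshold [Ni²⁺] is reached first, so NiS precipitates first.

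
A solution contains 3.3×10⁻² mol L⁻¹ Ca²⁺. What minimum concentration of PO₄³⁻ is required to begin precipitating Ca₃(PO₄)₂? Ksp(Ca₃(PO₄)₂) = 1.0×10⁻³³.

5.3×10⁻¹⁵ M

Each salt precipitates once Q = Ksp for that salt.
Ca₃(PO₄)₂(s) ⇌ 3 Ca²⁺(aq) + 2 PO₄³⁻(aq)
Ksp = [Ca²⁺]^3[PO₄³⁻]^2 = [PO₄³⁻]^2(3.3×10⁻²)^3
[PO₄³⁻]^2 = 1.0×10⁻³³ / (3.3×10⁻²)^3 = 2.8×10⁻²⁹
[PO₄³⁻] = 5.3×10⁻¹⁵ mol L⁻¹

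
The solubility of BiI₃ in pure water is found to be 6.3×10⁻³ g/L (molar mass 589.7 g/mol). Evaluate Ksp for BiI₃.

Molar solubility s = (6.3×10⁻³ g/L) / (589.7 g/mol) = 1.068×10⁻⁵ mol/L
BiI₃(s) ⇌ Bi³⁺(aq) + 3 I⁻(aq)
With molar solubility s: [Bi³⁺] = s, [I⁻] = 3s.
Ksp = [Bi³⁺][I⁻]^3 = s · (3s)^3 = 27s^4
Ksp = 27 × (1.068×10⁻⁵)^4 = 3.5×10⁻¹⁹

Ksp = 3.5×10⁻¹⁹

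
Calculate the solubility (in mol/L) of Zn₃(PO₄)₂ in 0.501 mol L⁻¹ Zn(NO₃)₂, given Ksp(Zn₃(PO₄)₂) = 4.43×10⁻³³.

Zn₃(PO₄)₂(s) ⇌ 3 Zn²⁺(aq) + 2 PO₄³⁻(aq)
Zn²⁺ is already present at 0.501 mol L⁻¹. If s mol/L of Zn₃(PO₄)₂ dissolves, [PO₄³⁻] = 2s while [Zn²⁺] ≈ 0.501 mol L⁻¹.
Ksp = [Zn²⁺]^3[PO₄³⁻]^2 = (0.501)^3(2s)^2
(2s)^2 = 4.43×10⁻³³ / (0.501)^3 = 3.52×10⁻³²
s = 9.38×10⁻¹⁷ mol L⁻¹

9.38×10⁻¹⁷ M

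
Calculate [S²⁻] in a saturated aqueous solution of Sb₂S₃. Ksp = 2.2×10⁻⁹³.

3.5×10⁻¹⁹ M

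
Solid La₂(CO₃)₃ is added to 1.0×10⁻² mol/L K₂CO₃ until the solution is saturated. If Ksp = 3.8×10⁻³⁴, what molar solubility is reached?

9.7×10⁻¹⁵ M

La₂(CO₃)₃(s) ⇌ 2 La³⁺(aq) + 3 CO₃²⁻(aq)
With CO₃²⁻ already at 1.0×10⁻² mol/L and s small, take [CO₃²⁻] ≈ 1.0×10⁻² mol/L and [La³⁺] = 2s.
Ksp = [La³⁺]^2[CO₃²⁻]^3 = (2s)^2(1.0×10⁻²)^3
(2s)^2 = 3.8×10⁻³⁴ / (1.0×10⁻²)^3 = 3.8×10⁻²⁸
s = 9.7×10⁻¹⁵ mol/L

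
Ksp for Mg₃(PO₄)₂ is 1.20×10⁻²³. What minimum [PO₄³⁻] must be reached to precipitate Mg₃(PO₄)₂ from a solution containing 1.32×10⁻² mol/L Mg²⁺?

2.28×10⁻⁹ M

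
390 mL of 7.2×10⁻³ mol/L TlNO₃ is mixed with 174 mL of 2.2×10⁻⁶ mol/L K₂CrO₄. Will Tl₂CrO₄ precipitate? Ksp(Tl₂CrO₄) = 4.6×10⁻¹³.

Yes

After mixing, V = 390 mL + 174 mL = 564 mL.
[Tl⁺] = (7.2×10⁻³)(390)/564 = 5.0×10⁻³ mol/L
[CrO₄²⁻] = (2.2×10⁻⁶)(174)/564 = 6.8×10⁻⁷ mol/L
Q = [Tl⁺]^2[CrO₄²⁻] = 1.7×10⁻¹¹
Q = 1.7×10⁻¹¹ > Ksp = 4.6×10⁻¹³, so the solution is supersaturated and Tl₂CrO₄ precipitates.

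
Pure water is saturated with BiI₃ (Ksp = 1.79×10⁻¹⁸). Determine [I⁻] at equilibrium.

4.81×10⁻⁵ M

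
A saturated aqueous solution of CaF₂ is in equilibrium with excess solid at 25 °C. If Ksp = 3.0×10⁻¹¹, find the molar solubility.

2.0×10⁻⁴ M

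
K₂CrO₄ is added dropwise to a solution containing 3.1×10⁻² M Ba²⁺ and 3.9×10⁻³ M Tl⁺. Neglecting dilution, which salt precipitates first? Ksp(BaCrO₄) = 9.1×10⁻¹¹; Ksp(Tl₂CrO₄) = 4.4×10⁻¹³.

Precipitation of each salt begins when its ion product equals Ksp.
For BaCrO₄: [CrO₄²⁻] = (Ksp/[Ba²⁺]) = 2.9×10⁻⁹ M
For Tl₂CrO₄: [CrO₄²⁻] = (Ksp/[Tl⁺]^2) = 2.9×10⁻⁸ M
BaCrO₄ requires the lower [CrO₄²⁻], so it precipitates first.

BaCrO₄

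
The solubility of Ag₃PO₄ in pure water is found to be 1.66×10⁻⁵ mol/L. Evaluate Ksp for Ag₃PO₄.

Ksp = 2.05×10⁻¹⁸

Ag₃PO₄(s) ⇌ 3 Ag⁺(aq) + PO₄³⁻(aq)
For each mole of Ag₃PO₄ that dissolves per liter, [Ag⁺] = 3s and [PO₄³⁻] = s; let s denote this solubility.
Ksp = [Ag⁺]^3[PO₄³⁻] = (3s)^3 · s = 27s^4
Ksp = 27 × (1.66×10⁻⁵)^4 = 2.05×10⁻¹⁸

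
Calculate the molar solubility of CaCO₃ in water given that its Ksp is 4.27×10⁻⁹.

6.53×10⁻⁵ M

CaCO₃(s) ⇌ Ca²⁺(aq) + CO₃²⁻(aq)
Let s be the molar solubility. Then [Ca²⁺] = s and [CO₃²⁻] = s.
Ksp = [Ca²⁺][CO₃²⁻] = s · s = s^2
s^2 = 4.27×10⁻⁹
s = (4.27×10⁻⁹)^(1/2) = 6.53×10⁻⁵ mol L⁻¹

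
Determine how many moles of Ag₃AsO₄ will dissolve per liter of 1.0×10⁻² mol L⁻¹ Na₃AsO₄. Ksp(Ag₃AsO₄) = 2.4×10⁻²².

Ag₃AsO₄(s) ⇌ 3 Ag⁺(aq) + AsO₄³⁻(aq)
With AsO₄³⁻ already at 1.0×10⁻² mol L⁻¹ and s small, take [AsO₄³⁻] ≈ 1.0×10⁻² mol L⁻¹ and [Ag⁺] = 3s.
Ksp = [Ag⁺]^3[AsO₄³⁻] = (3s)^3(1.0×10⁻²)
(3s)^3 = 2.4×10⁻²² / (1.0×10⁻²) = 2.4×10⁻²⁰
s = 9.6×10⁻⁸ mol L⁻¹

9.6×10⁻⁸ M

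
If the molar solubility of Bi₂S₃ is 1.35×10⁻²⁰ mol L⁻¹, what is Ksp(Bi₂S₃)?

Ksp = 4.84×10⁻⁹⁸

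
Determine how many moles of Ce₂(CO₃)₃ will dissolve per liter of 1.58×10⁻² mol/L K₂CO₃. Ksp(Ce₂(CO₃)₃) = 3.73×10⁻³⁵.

Ce₂(CO₃)₃(s) ⇌ 2 Ce³⁺(aq) + 3 CO₃²⁻(aq)
The solution already contains CO₃²⁻ at 1.58×10⁻² mol/L. Let s be the molar solubility of Ce₂(CO₃)₃.
[CO₃²⁻] ≈ 1.58×10⁻² mol/L (common ion dominates); [Ce³⁺] = 2s.
Ksp = [Ce³⁺]^2[CO₃²⁻]^3 = (2s)^2(1.58×10⁻²)^3
(2s)^2 = 3.73×10⁻³⁵ / (1.58×10⁻²)^3 = 9.46×10⁻³⁰
s = 1.54×10⁻¹⁵ mol/L

1.54×10⁻¹⁵ M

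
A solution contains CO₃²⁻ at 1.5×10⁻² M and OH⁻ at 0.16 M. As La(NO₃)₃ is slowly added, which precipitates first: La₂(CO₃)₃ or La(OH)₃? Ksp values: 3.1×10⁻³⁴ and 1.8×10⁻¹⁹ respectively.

La(OH)₃

Precipitation of each salt begins when its ion product equals Ksp.
For La₂(CO₃)₃: [La³⁺] = (Ksp/[CO₃²⁻]^3)^(1/2) = 9.6×10⁻¹⁵ M
For La(OH)₃: [La³⁺] = (Ksp/[OH⁻]^3) = 4.4×10⁻¹⁷ M
La(OH)₃ requires the lower [La³⁺], so it precipitates first.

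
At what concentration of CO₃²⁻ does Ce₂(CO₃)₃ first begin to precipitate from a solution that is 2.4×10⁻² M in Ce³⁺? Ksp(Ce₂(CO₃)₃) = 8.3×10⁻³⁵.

5.2×10⁻¹¹ M

The threshold for precipitation is Q = Ksp.
Ce₂(CO₃)₃(s) ⇌ 2 Ce³⁺(aq) + 3 CO₃²⁻(aq)
Ksp = [Ce³⁺]^2[CO₃²⁻]^3 = [CO₃²⁻]^3(2.4×10⁻²)^2
[CO₃²⁻]^3 = 8.3×10⁻³⁵ / (2.4×10⁻²)^2 = 1.4×10⁻³¹
[CO₃²⁻] = 5.2×10⁻¹¹ M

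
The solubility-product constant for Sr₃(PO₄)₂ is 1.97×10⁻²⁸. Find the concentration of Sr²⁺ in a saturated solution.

3.38×10⁻⁶ M

Sr₃(PO₄)₂(s) ⇌ 3 Sr²⁺(aq) + 2 PO₄³⁻(aq)
If s mol/L of Sr₃(PO₄)₂ dissolves, [Sr²⁺] = 3s and [PO₄³⁻] = 2s.
Ksp = [Sr²⁺]^3[PO₄³⁻]^2 = (3s)^3 · (2s)^2 = 108s^5 = 1.97×10⁻²⁸
s = 1.13×10⁻⁶ mol/L
[Sr²⁺] = 3s = 3.38×10⁻⁶ mol/L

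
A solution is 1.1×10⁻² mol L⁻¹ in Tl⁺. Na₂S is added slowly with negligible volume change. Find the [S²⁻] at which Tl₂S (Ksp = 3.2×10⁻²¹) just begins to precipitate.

2.6×10⁻¹⁷ M

Precipitation begins when Q = Ksp.
Tl₂S(s) ⇌ 2 Tl⁺(aq) + S²⁻(aq)
Ksp = [Tl⁺]^2[S²⁻] = [S²⁻](1.1×10⁻²)^2
[S²⁻] = 3.2×10⁻²¹ / (1.1×10⁻²)^2 = 2.6×10⁻¹⁷
[S²⁻] = 2.6×10⁻¹⁷ mol L⁻¹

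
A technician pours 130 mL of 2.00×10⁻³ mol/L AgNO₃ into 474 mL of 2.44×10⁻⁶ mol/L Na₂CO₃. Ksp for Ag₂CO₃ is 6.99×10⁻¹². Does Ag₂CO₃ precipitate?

After mixing, V = 130 mL + 474 mL = 604 mL.
[Ag⁺] = (2.00×10⁻³)(130)/604 = 4.30×10⁻⁴ mol/L
[CO₃²⁻] = (2.44×10⁻⁶)(474)/604 = 1.91×10⁻⁶ mol/L
Q = [Ag⁺]^2[CO₃²⁻] = 3.55×10⁻¹³
Q < Ksp (3.55×10⁻¹³ vs 6.99×10⁻¹²); the solution remains unsaturated and no precipitate forms.

No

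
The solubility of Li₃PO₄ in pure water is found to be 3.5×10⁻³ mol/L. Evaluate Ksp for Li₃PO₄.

Li₃PO₄(s) ⇌ 3 Li⁺(aq) + PO₄³⁻(aq)
With molar solubility s: [Li⁺] = 3s, [PO₄³⁻] = s.
Ksp = [Li⁺]^3[PO₄³⁻] = (3s)^3 · s = 27s^4
Ksp = 27 × (3.5×10⁻³)^4 = 4.1×10⁻⁹

Ksp = 4.1×10⁻⁹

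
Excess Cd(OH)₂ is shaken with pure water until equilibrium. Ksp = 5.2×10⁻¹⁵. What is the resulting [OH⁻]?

2.2×10⁻⁵ M

Cd(OH)₂(s) ⇌ Cd²⁺(aq) + 2 OH⁻(aq)
With molar solubility s: [Cd²⁺] = s, [OH⁻] = 2s.
Ksp = [Cd²⁺][OH⁻]^2 = s · (2s)^2 = 4s^3 = 5.2×10⁻¹⁵
s = 1.1×10⁻⁵ M
[OH⁻] = 2s = 2.2×10⁻⁵ M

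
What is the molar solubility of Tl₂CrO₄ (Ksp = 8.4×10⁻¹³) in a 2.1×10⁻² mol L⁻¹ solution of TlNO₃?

1.9×10⁻⁹ M

Tl₂CrO₄(s) ⇌ 2 Tl⁺(aq) + CrO₄²⁻(aq)
Tl⁺ is already present at 2.1×10⁻² mol L⁻¹. If s mol/L of Tl₂CrO₄ dissolves, [CrO₄²⁻] = s while [Tl⁺] ≈ 2.1×10⁻² mol L⁻¹.
Ksp = [Tl⁺]^2[CrO₄²⁻] = (2.1×10⁻²)^2s
s = 8.4×10⁻¹³ / (2.1×10⁻²)^2 = 1.9×10⁻⁹
s = 1.9×10⁻⁹ mol L⁻¹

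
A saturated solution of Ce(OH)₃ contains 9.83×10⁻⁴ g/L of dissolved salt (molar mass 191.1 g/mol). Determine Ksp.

Convert to molarity: s = 9.83×10⁻⁴ / 191.1 = 5.1439×10⁻⁶ mol/L
Ce(OH)₃(s) ⇌ Ce³⁺(aq) + 3 OH⁻(aq)
If s mol/L of Ce(OH)₃ dissolves, [Ce³⁺] = s and [OH⁻] = 3s.
Ksp = [Ce³⁺][OH⁻]^3 = s · (3s)^3 = 27s^4
Ksp = 27 × (5.1439×10⁻⁶)^4 = 1.89×10⁻²⁰

Ksp = 1.89×10⁻²⁰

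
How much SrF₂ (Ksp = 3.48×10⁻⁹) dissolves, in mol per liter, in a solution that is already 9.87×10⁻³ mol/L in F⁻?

3.57×10⁻⁵ M

SrF₂(s) ⇌ Sr²⁺(aq) + 2 F⁻(aq)
With F⁻ already at 9.87×10⁻³ mol/L and s small, take [F⁻] ≈ 9.87×10⁻³ mol/L and [Sr²⁺] = s.
Ksp = [Sr²⁺][F⁻]^2 = s(9.87×10⁻³)^2
s = 3.48×10⁻⁹ / (9.87×10⁻³)^2 = 3.57×10⁻⁵
s = 3.57×10⁻⁵ mol/L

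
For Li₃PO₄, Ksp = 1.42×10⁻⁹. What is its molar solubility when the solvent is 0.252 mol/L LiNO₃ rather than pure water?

8.87×10⁻⁸ M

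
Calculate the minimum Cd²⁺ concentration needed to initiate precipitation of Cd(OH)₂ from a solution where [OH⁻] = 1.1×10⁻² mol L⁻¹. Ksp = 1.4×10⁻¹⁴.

1.2×10⁻¹⁰ M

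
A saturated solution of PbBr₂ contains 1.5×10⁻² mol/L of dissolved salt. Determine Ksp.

PbBr₂(s) ⇌ Pb²⁺(aq) + 2 Br⁻(aq)
For each mole of PbBr₂ that dissolves per liter, [Pb²⁺] = s and [Br⁻] = 2s; let s denote this solubility.
Ksp = [Pb²⁺][Br⁻]^2 = s · (2s)^2 = 4s^3
Ksp = 4 × (1.5×10⁻²)^3 = 1.4×10⁻⁵

Ksp = 1.4×10⁻⁵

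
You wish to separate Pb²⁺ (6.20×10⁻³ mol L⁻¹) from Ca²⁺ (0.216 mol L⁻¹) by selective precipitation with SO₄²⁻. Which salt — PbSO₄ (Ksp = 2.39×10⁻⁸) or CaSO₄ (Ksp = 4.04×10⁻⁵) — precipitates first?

PbSO₄

Each salt precipitates once Q = Ksp for that salt.
For PbSO₄: [SO₄²⁻] = (Ksp/[Pb²⁺]) = 3.85×10⁻⁶ mol L⁻¹
For CaSO₄: [SO₄²⁻] = (Ksp/[Ca²⁺]) = 1.87×10⁻⁴ mol L⁻¹
The smaller threshold [SO₄²⁻] is reached first, so PbSO₄ precipitates first.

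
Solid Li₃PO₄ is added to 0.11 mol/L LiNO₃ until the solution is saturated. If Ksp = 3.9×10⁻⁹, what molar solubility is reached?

Li₃PO₄(s) ⇌ 3 Li⁺(aq) + PO₄³⁻(aq)
Li⁺ is already present at 0.11 mol/L. If s mol/L of Li₃PO₄ dissolves, [PO₄³⁻] = s while [Li⁺] ≈ 0.11 mol/L.
Ksp = [Li⁺]^3[PO₄³⁻] = (0.11)^3s
s = 3.9×10⁻⁹ / (0.11)^3 = 2.9×10⁻⁶
s = 2.9×10⁻⁶ mol/L

2.9×10⁻⁶ M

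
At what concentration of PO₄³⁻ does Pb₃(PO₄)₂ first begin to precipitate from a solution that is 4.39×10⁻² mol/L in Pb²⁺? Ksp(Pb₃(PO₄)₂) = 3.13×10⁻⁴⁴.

1.92×10⁻²⁰ M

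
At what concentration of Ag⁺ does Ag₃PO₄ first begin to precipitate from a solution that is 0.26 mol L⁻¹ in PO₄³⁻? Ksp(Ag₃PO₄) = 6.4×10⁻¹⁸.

2.9×10⁻⁶ M

A salt starts to precipitate once the ion product Q reaches its Ksp.
Ag₃PO₄(s) ⇌ 3 Ag⁺(aq) + PO₄³⁻(aq)
Ksp = [Ag⁺]^3[PO₄³⁻] = [Ag⁺]^3(0.26)
[Ag⁺]^3 = 6.4×10⁻¹⁸ / (0.26) = 2.5×10⁻¹⁷
[Ag⁺] = 2.9×10⁻⁶ mol L⁻¹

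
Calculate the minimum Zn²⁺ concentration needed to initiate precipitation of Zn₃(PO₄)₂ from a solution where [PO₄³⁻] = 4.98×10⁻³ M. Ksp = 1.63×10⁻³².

The threshold for precipitation is Q = Ksp.
Zn₃(PO₄)₂(s) ⇌ 3 Zn²⁺(aq) + 2 PO₄³⁻(aq)
Ksp = [Zn²⁺]^3[PO₄³⁻]^2 = [Zn²⁺]^3(4.98×10⁻³)^2
[Zn²⁺]^3 = 1.63×10⁻³² / (4.98×10⁻³)^2 = 6.57×10⁻²⁸
[Zn²⁺] = 8.69×10⁻¹⁰ M

8.69×10⁻¹⁰ M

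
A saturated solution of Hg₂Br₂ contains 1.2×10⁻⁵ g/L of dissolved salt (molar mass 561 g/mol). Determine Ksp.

Molar solubility s = (1.2×10⁻⁵ g/L) / (561 g/mol) = 2.139×10⁻⁸ mol/L
Hg₂Br₂(s) ⇌ Hg₂²⁺(aq) + 2 Br⁻(aq)
Let s be the molar solubility. Then [Hg₂²⁺] = s and [Br⁻] = 2s.
Ksp = [Hg₂²⁺][Br⁻]^2 = s · (2s)^2 = 4s^3
Ksp = 4 × (2.139×10⁻⁸)^3 = 3.9×10⁻²³

Ksp = 3.9×10⁻²³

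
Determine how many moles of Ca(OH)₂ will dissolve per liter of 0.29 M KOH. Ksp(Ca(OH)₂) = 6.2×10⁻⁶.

Ca(OH)₂(s) ⇌ Ca²⁺(aq) + 2 OH⁻(aq)
The solution already contains OH⁻ at 0.29 M. Let s be the molar solubility of Ca(OH)₂.
[OH⁻] ≈ 0.29 M (common ion dominates); [Ca²⁺] = s.
Ksp = [Ca²⁺][OH⁻]^2 = s(0.29)^2
s = 6.2×10⁻⁶ / (0.29)^2 = 7.4×10⁻⁵
s = 7.4×10⁻⁵ M

7.4×10⁻⁵ M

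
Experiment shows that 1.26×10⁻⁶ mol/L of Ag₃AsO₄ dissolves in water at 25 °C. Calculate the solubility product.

Ag₃AsO₄(s) ⇌ 3 Ag⁺(aq) + AsO₄³⁻(aq)
With molar solubility s: [Ag⁺] = 3s, [AsO₄³⁻] = s.
Ksp = [Ag⁺]^3[AsO₄³⁻] = (3s)^3 · s = 27s^4
Ksp = 27 × (1.26×10⁻⁶)^4 = 6.81×10⁻²³

Ksp = 6.81×10⁻²³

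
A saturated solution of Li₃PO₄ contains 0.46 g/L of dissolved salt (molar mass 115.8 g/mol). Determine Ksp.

Convert to molarity: s = 0.46 / 115.8 = 3.972×10⁻³ mol/L
Li₃PO₄(s) ⇌ 3 Li⁺(aq) + PO₄³⁻(aq)
Let s be the molar solubility. Then [Li⁺] = 3s and [PO₄³⁻] = s.
Ksp = [Li⁺]^3[PO₄³⁻] = (3s)^3 · s = 27s^4
Ksp = 27 × (3.972×10⁻³)^4 = 6.7×10⁻⁹

Ksp = 6.7×10⁻⁹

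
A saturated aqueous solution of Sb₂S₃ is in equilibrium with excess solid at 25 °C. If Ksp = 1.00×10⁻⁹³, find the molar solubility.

Sb₂S₃(s) ⇌ 2 Sb³⁺(aq) + 3 S²⁻(aq)
Let s be the molar solubility. Then [Sb³⁺] = 2s and [S²⁻] = 3s.
Ksp = [Sb³⁺]^2[S²⁻]^3 = (2s)^2 · (3s)^3 = 108s^5
108s^5 = 1.00×10⁻⁹³  ⇒  s^5 = 9.26×10⁻⁹⁶
s = (9.26×10⁻⁹⁶)^(1/5) = 9.85×10⁻²⁰ mol/L

9.85×10⁻²⁰ M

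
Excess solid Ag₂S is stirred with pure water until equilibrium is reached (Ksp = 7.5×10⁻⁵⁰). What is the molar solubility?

2.7×10⁻¹⁷ M

Ag₂S(s) ⇌ 2 Ag⁺(aq) + S²⁻(aq)
If s mol/L of Ag₂S dissolves, [Ag⁺] = 2s and [S²⁻] = s.
Ksp = [Ag⁺]^2[S²⁻] = (2s)^2 · s = 4s^3
4s^3 = 7.5×10⁻⁵⁰  ⇒  s^3 = 1.9×10⁻⁵⁰
Taking the 3rd root, s = 2.7×10⁻¹⁷ mol/L.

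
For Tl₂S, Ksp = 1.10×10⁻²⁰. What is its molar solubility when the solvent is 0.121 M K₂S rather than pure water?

Tl₂S(s) ⇌ 2 Tl⁺(aq) + S²⁻(aq)
S²⁻ is already present at 0.121 M. If s mol/L of Tl₂S dissolves, [Tl⁺] = 2s while [S²⁻] ≈ 0.121 M.
Ksp = [Tl⁺]^2[S²⁻] = (2s)^2(0.121)
(2s)^2 = 1.10×10⁻²⁰ / (0.121) = 9.09×10⁻²⁰
s = 1.51×10⁻¹⁰ M

1.51×10⁻¹⁰ M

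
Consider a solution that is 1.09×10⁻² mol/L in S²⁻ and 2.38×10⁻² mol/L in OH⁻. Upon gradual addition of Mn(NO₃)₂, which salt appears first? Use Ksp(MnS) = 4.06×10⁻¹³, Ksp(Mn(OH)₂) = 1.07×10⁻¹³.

MnS

The threshold for precipitation is Q = Ksp.
For MnS: [Mn²⁺] = (Ksp/[S²⁻]) = 3.72×10⁻¹¹ mol/L
For Mn(OH)₂: [Mn²⁺] = (Ksp/[OH⁻]^2) = 1.89×10⁻¹⁰ mol/L
Since MnS needs less Mn²⁺ to reach saturation, it precipitates first.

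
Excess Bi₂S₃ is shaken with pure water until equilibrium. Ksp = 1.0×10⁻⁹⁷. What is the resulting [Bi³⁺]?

3.1×10⁻²⁰ M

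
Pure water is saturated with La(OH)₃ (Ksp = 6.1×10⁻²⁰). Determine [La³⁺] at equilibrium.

6.9×10⁻⁶ M

La(OH)₃(s) ⇌ La³⁺(aq) + 3 OH⁻(aq)
If s mol/L of La(OH)₃ dissolves, [La³⁺] = s and [OH⁻] = 3s.
Ksp = [La³⁺][OH⁻]^3 = s · (3s)^3 = 27s^4 = 6.1×10⁻²⁰
s = 6.9×10⁻⁶ M
[La³⁺] = s = 6.9×10⁻⁶ M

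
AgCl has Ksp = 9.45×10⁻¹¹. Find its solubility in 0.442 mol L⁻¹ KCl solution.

AgCl(s) ⇌ Ag⁺(aq) + Cl⁻(aq)
The solution already contains Cl⁻ at 0.442 mol L⁻¹. Let s be the molar solubility of AgCl.
[Cl⁻] ≈ 0.442 mol L⁻¹ (common ion dominates); [Ag⁺] = s.
Ksp = [Ag⁺][Cl⁻] = s(0.442)
s = 9.45×10⁻¹¹ / (0.442) = 2.14×10⁻¹⁰
s = 2.14×10⁻¹⁰ mol L⁻¹

2.14×10⁻¹⁰ M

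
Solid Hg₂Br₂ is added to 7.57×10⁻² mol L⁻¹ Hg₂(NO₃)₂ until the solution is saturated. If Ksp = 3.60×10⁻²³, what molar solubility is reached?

Hg₂Br₂(s) ⇌ Hg₂²⁺(aq) + 2 Br⁻(aq)
Let s be the solubility of Hg₂Br₂ here. The common ion gives [Hg₂²⁺] ≈ 7.57×10⁻² mol L⁻¹, and [Br⁻] = 2s.
Ksp = [Hg₂²⁺][Br⁻]^2 = (7.57×10⁻²)(2s)^2
(2s)^2 = 3.60×10⁻²³ / (7.57×10⁻²) = 4.76×10⁻²²
s = 1.09×10⁻¹¹ mol L⁻¹

1.09×10⁻¹¹ M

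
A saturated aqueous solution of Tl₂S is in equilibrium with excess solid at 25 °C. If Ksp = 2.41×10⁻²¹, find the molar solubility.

8.45×10⁻⁸ M

Tl₂S(s) ⇌ 2 Tl⁺(aq) + S²⁻(aq)
Call the molar solubility s, so that [Tl⁺] = 2s and [S²⁻] = s.
Ksp = [Tl⁺]^2[S²⁻] = (2s)^2 · s = 4s^3
4s^3 = 2.41×10⁻²¹  ⇒  s^3 = 6.03×10⁻²²
s = (6.03×10⁻²²)^(1/3) = 8.45×10⁻⁸ mol L⁻¹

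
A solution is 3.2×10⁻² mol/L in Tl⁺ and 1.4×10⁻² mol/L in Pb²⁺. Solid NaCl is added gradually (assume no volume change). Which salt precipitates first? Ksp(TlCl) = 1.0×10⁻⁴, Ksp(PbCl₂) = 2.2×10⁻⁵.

Precipitation of each salt begins when its ion product equals Ksp.
For TlCl: [Cl⁻] = (Ksp/[Tl⁺]) = 3.1×10⁻³ mol/L
For PbCl₂: [Cl⁻] = (Ksp/[Pb²⁺])^(1/2) = 4.0×10⁻² mol/L
TlCl requires the lower [Cl⁻], so it precipitates first.

TlCl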